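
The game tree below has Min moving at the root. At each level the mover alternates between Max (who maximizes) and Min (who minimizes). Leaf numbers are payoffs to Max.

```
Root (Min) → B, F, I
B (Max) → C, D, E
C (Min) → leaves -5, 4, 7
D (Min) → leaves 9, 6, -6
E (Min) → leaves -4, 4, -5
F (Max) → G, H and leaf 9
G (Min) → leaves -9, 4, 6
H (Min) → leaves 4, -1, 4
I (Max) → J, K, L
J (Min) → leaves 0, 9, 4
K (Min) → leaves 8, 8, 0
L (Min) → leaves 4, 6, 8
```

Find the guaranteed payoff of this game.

-5

C (Min): min(-5, 4, 7) = -5
D (Min): min(9, 6, -6) = -6
E (Min): min(-4, 4, -5) = -5
B (Max): max(-5, -6, -5) = -5
G (Min): min(-9, 4, 6) = -9
H (Min): min(4, -1, 4) = -1
F (Max): max(-9, -1, 9) = 9
J (Min): min(0, 9, 4) = 0
K (Min): min(8, 8, 0) = 0
L (Min): min(4, 6, 8) = 4
I (Max): max(0, 0, 4) = 4
Root (Min): min(-5, 9, 4) = -5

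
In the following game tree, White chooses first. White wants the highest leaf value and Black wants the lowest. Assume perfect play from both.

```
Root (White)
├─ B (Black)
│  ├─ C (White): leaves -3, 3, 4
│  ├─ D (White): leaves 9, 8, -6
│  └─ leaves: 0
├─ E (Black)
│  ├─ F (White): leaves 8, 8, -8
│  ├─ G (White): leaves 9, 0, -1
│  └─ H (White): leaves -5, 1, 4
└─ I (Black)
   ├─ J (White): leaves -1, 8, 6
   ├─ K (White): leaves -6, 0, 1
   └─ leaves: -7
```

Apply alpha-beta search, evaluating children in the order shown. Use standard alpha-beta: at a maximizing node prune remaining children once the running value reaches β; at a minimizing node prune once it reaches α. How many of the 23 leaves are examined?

C [α=-∞,β=+∞]: v=4
D [α=-∞,β=4]: v=9 after child 1 ≥ β → β-cutoff, skip 2
B [α=-∞,β=+∞]: v=0
F [α=0,β=+∞]: v=8
G [α=0,β=8]: v=9 after child 1 ≥ β → β-cutoff, skip 2
H [α=0,β=8]: v=4
E [α=0,β=+∞]: v=4
J [α=4,β=+∞]: v=8
K [α=4,β=8]: v=1
I [α=4,β=+∞]: v=1 after child 2 ≤ α → α-cutoff, skip 1
Root [α=-∞,β=+∞]: v=4
Leaves evaluated: 18 of 23.

18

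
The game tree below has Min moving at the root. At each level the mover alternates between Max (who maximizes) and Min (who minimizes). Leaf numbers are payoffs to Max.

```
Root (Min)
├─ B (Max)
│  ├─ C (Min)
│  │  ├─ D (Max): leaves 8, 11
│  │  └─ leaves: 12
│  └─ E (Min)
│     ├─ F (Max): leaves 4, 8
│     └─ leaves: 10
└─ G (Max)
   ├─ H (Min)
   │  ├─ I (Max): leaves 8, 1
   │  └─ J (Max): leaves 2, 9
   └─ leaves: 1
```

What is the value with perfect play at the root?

8

D (Max): max(8, 11) = 11
C (Min): min(11, 12) = 11
F (Max): max(4, 8) = 8
E (Min): min(8, 10) = 8
B (Max): max(11, 8) = 11
I (Max): max(8, 1) = 8
J (Max): max(2, 9) = 9
H (Min): min(8, 9) = 8
G (Max): max(8, 1) = 8
Root (Min): min(11, 8) = 8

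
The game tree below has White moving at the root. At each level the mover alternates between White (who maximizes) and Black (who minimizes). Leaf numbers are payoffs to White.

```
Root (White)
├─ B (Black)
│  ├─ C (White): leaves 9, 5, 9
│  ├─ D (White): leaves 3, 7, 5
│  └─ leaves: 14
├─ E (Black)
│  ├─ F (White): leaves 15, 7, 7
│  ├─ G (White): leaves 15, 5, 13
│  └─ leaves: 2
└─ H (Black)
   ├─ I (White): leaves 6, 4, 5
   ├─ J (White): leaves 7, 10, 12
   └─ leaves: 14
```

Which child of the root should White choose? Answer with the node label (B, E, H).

C (White): max(9, 5, 9) = 9
D (White): max(3, 7, 5) = 7
B (Black): min(9, 7, 14) = 7
F (White): max(15, 7, 7) = 15
G (White): max(15, 5, 13) = 15
E (Black): min(15, 15, 2) = 2
I (White): max(6, 4, 5) = 6
J (White): max(7, 10, 12) = 12
H (Black): min(6, 12, 14) = 6
Root (White): max(7, 2, 6) = 7
White picks the child with the highest value: B (value 7).

B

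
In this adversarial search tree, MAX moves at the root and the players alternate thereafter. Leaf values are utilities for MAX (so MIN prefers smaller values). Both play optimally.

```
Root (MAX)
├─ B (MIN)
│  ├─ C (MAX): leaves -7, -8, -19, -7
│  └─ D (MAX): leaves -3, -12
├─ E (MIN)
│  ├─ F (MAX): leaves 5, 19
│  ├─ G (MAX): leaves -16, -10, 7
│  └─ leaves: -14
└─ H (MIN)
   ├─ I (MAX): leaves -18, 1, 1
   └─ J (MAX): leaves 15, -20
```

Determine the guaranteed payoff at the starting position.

C (MAX): max(-7, -8, -19, -7) = -7
D (MAX): max(-3, -12) = -3
B (MIN): min(-7, -3) = -7
F (MAX): max(5, 19) = 19
G (MAX): max(-16, -10, 7) = 7
E (MIN): min(19, 7, -14) = -14
I (MAX): max(-18, 1, 1) = 1
J (MAX): max(15, -20) = 15
H (MIN): min(1, 15) = 1
Root (MAX): max(-7, -14, 1) = 1

1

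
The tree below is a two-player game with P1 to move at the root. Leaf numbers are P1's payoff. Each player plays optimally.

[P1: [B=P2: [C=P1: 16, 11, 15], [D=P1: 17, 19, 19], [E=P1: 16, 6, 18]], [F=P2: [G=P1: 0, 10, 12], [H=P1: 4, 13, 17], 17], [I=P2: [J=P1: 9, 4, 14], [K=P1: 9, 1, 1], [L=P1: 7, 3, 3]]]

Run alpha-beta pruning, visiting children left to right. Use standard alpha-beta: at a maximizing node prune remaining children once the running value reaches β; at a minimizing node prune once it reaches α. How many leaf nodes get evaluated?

11

C [α=-∞,β=+∞]: v=16
D [α=-∞,β=16]: v=17 after child 1 ≥ β → β-cutoff, skip 2
E [α=-∞,β=16]: v=16 after child 1 ≥ β → β-cutoff, skip 2
B [α=-∞,β=+∞]: v=16
G [α=16,β=+∞]: v=12
F [α=16,β=+∞]: v=12 after child 1 ≤ α → α-cutoff, skip 2
J [α=16,β=+∞]: v=14
I [α=16,β=+∞]: v=14 after child 1 ≤ α → α-cutoff, skip 2
Root [α=-∞,β=+∞]: v=16
Leaves evaluated: 11 of 25.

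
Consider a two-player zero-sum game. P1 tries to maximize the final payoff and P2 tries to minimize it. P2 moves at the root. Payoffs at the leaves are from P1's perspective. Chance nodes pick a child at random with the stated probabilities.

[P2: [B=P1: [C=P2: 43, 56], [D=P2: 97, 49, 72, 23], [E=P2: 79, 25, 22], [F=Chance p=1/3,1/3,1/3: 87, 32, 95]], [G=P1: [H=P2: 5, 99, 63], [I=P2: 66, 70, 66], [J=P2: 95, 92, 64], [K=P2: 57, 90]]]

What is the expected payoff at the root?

C (P2): min(43, 56) = 43
D (P2): min(97, 49, 72, 23) = 23
E (P2): min(79, 25, 22) = 22
F (Chance): 1/3·87 + 1/3·32 + 1/3·95 = 71.33
B (P1): max(43, 23, 22, 71.33) = 71.33
H (P2): min(5, 99, 63) = 5
I (P2): min(66, 70, 66) = 66
J (P2): min(95, 92, 64) = 64
K (P2): min(57, 90) = 57
G (P1): max(5, 66, 64, 57) = 66
Root (P2): min(71.33, 66) = 66

66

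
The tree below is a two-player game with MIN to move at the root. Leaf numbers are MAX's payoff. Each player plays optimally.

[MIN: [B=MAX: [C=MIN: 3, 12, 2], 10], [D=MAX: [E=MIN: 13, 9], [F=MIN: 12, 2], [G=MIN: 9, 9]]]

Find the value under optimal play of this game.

C (MIN): min(3, 12, 2) = 2
B (MAX): max(2, 10) = 10
E (MIN): min(13, 9) = 9
F (MIN): min(12, 2) = 2
G (MIN): min(9, 9) = 9
D (MAX): max(9, 2, 9) = 9
Root (MIN): min(10, 9) = 9

9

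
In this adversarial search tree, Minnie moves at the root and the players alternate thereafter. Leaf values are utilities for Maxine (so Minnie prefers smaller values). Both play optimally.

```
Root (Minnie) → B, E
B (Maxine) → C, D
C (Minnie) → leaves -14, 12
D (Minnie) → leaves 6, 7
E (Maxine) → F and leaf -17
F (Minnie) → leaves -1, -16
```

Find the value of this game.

C (Minnie): min(-14, 12) = -14
D (Minnie): min(6, 7) = 6
B (Maxine): max(-14, 6) = 6
F (Minnie): min(-1, -16) = -16
E (Maxine): max(-16, -17) = -16
Root (Minnie): min(6, -16) = -16

-16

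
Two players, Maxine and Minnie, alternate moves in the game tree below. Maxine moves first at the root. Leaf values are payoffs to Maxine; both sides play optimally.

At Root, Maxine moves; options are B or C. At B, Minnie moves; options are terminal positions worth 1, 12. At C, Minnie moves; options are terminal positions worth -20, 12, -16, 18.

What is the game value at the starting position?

1

B (Minnie): min(1, 12) = 1
C (Minnie): min(-20, 12, -16, 18) = -20
Root (Maxine): max(1, -20) = 1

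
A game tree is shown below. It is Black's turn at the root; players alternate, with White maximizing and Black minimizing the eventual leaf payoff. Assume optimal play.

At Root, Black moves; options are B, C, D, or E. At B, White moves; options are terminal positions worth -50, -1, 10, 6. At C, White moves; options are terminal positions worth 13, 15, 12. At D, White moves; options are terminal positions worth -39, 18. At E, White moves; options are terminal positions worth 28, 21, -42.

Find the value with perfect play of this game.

10

B (White): max(-50, -1, 10, 6) = 10
C (White): max(13, 15, 12) = 15
D (White): max(-39, 18) = 18
E (White): max(28, 21, -42) = 28
Root (Black): min(10, 15, 18, 28) = 10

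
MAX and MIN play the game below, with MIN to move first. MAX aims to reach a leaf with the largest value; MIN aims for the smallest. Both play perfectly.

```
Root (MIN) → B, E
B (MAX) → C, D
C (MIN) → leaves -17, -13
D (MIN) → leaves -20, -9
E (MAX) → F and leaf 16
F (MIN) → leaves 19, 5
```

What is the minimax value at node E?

16

F: min(19, 5) = 5
E: max(5, 16) = 16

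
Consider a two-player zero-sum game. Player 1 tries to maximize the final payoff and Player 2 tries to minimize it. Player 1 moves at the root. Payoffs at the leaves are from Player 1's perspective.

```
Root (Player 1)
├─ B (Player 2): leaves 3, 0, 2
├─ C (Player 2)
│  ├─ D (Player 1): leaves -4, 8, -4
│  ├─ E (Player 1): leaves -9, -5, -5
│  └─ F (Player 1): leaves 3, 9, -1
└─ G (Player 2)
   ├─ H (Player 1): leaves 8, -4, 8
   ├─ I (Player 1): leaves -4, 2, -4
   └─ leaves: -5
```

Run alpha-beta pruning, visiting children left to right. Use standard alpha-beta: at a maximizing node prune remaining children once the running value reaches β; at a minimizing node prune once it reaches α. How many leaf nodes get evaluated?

16

B [α=-∞,β=+∞]: v=0
D [α=0,β=+∞]: v=8
E [α=0,β=8]: v=-5
C [α=0,β=+∞]: v=-5 after child 2 ≤ α → α-cutoff, skip 1
H [α=0,β=+∞]: v=8
I [α=0,β=8]: v=2
G [α=0,β=+∞]: v=-5
Root [α=-∞,β=+∞]: v=0
Leaves evaluated: 16 of 19.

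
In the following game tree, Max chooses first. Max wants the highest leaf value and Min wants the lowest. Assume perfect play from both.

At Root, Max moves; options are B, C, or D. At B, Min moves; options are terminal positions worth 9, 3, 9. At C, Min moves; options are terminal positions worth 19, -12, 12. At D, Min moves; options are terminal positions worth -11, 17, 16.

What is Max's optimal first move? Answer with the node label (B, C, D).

B

B (Min): min(9, 3, 9) = 3
C (Min): min(19, -12, 12) = -12
D (Min): min(-11, 17, 16) = -11
Root (Max): max(3, -12, -11) = 3
Max picks the child with the highest value: B (value 3).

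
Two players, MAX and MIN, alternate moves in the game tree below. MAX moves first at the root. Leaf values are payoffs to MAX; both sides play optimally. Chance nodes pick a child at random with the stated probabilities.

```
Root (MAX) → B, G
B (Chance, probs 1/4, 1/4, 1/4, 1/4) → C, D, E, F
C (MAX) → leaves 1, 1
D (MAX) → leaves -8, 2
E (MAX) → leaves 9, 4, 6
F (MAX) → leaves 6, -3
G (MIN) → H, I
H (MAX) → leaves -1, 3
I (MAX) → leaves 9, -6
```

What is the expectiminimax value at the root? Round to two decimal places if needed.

4.5

C (MAX): max(1, 1) = 1
D (MAX): max(-8, 2) = 2
E (MAX): max(9, 4, 6) = 9
F (MAX): max(6, -3) = 6
B (Chance): 1/4·1 + 1/4·2 + 1/4·9 + 1/4·6 = 4.5
H (MAX): max(-1, 3) = 3
I (MAX): max(9, -6) = 9
G (MIN): min(3, 9) = 3
Root (MAX): max(4.5, 3) = 4.5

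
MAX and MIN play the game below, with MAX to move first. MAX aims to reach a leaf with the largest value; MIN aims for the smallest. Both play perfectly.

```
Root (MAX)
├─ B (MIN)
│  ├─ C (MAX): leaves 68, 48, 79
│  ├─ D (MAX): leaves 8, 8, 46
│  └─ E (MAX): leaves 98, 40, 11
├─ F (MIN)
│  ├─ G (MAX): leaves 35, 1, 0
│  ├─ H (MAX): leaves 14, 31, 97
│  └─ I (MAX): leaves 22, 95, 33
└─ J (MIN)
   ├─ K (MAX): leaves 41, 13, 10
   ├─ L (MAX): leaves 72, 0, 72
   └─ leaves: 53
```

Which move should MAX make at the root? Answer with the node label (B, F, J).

C (MAX): max(68, 48, 79) = 79
D (MAX): max(8, 8, 46) = 46
E (MAX): max(98, 40, 11) = 98
B (MIN): min(79, 46, 98) = 46
G (MAX): max(35, 1, 0) = 35
H (MAX): max(14, 31, 97) = 97
I (MAX): max(22, 95, 33) = 95
F (MIN): min(35, 97, 95) = 35
K (MAX): max(41, 13, 10) = 41
L (MAX): max(72, 0, 72) = 72
J (MIN): min(41, 72, 53) = 41
Root (MAX): max(46, 35, 41) = 46
MAX picks the child with the highest value: B (value 46).

B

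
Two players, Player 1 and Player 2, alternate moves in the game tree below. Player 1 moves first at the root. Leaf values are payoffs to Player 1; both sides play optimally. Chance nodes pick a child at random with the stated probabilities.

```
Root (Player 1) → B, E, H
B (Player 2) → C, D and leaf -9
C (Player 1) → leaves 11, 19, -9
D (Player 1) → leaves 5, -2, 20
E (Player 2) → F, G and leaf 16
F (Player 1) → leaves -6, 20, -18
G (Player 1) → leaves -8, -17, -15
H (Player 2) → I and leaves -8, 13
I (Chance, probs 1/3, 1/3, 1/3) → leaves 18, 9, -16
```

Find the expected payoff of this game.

-8

C (Player 1): max(11, 19, -9) = 19
D (Player 1): max(5, -2, 20) = 20
B (Player 2): min(19, 20, -9) = -9
F (Player 1): max(-6, 20, -18) = 20
G (Player 1): max(-8, -17, -15) = -8
E (Player 2): min(20, -8, 16) = -8
I (Chance): 1/3·18 + 1/3·9 + 1/3·-16 = 3.67
H (Player 2): min(3.67, -8, 13) = -8
Root (Player 1): max(-9, -8, -8) = -8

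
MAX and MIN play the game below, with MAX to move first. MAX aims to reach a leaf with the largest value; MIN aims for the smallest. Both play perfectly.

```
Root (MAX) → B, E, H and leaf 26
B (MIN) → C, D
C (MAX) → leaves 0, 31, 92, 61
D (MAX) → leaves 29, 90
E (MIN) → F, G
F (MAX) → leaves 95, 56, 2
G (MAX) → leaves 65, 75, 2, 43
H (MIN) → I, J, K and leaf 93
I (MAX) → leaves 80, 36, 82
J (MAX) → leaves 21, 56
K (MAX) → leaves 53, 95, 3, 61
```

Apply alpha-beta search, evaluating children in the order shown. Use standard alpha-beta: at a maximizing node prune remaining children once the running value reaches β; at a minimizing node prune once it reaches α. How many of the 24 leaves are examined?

17

C [α=-∞,β=+∞]: v=92
D [α=-∞,β=92]: v=90
B [α=-∞,β=+∞]: v=90
F [α=90,β=+∞]: v=95
G [α=90,β=95]: v=75
E [α=90,β=+∞]: v=75
I [α=90,β=+∞]: v=82
H [α=90,β=+∞]: v=82 after child 1 ≤ α → α-cutoff, skip 3
Root [α=-∞,β=+∞]: v=90
Leaves evaluated: 17 of 24.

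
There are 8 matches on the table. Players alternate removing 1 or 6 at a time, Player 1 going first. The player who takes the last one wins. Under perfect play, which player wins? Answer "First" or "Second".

Mark each pile size as W (mover wins) or L (mover loses):
i:   0  1  2  3  4  5  6  7  8
     L  W  L  W  L  W  W  L  W
Position 8 is W, so the first player wins.

First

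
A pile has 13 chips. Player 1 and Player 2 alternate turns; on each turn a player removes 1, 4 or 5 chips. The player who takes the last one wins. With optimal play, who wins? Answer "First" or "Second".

Positions where the player to move wins (W) vs loses (L):
i:   0  1  2  3  4  5  6  7  8  9 10 11 12 13
     L  W  L  W  W  W  W  W  L  W  L  W  W  W
Position 13 is W, so the first player wins.

First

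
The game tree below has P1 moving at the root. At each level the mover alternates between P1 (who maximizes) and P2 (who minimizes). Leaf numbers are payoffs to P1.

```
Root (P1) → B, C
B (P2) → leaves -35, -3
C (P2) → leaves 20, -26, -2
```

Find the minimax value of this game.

-26

B (P2): min(-35, -3) = -35
C (P2): min(20, -26, -2) = -26
Root (P1): max(-35, -26) = -26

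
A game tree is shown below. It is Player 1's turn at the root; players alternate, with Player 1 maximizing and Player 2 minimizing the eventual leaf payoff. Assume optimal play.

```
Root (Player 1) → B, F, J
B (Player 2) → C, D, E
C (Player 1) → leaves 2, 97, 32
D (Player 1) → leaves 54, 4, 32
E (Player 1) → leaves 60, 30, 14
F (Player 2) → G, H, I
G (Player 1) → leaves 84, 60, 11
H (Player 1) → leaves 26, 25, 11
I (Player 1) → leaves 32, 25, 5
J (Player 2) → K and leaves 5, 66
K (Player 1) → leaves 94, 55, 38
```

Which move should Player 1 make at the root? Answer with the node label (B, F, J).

C (Player 1): max(2, 97, 32) = 97
D (Player 1): max(54, 4, 32) = 54
E (Player 1): max(60, 30, 14) = 60
B (Player 2): min(97, 54, 60) = 54
G (Player 1): max(84, 60, 11) = 84
H (Player 1): max(26, 25, 11) = 26
I (Player 1): max(32, 25, 5) = 32
F (Player 2): min(84, 26, 32) = 26
K (Player 1): max(94, 55, 38) = 94
J (Player 2): min(94, 5, 66) = 5
Root (Player 1): max(54, 26, 5) = 54
Player 1 picks the child with the highest value: B (value 54).

B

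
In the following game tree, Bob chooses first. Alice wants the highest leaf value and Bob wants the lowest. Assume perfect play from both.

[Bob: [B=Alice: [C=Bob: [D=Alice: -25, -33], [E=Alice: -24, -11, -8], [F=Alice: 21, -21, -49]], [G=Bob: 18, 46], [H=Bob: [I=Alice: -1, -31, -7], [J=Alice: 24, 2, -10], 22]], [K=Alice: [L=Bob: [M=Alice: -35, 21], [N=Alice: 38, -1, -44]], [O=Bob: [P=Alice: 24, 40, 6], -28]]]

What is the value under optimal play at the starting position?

D (Alice): max(-25, -33) = -25
E (Alice): max(-24, -11, -8) = -8
F (Alice): max(21, -21, -49) = 21
C (Bob): min(-25, -8, 21) = -25
G (Bob): min(18, 46) = 18
I (Alice): max(-1, -31, -7) = -1
J (Alice): max(24, 2, -10) = 24
H (Bob): min(-1, 24, 22) = -1
B (Alice): max(-25, 18, -1) = 18
M (Alice): max(-35, 21) = 21
N (Alice): max(38, -1, -44) = 38
L (Bob): min(21, 38) = 21
P (Alice): max(24, 40, 6) = 40
O (Bob): min(40, -28) = -28
K (Alice): max(21, -28) = 21
Root (Bob): min(18, 21) = 18

18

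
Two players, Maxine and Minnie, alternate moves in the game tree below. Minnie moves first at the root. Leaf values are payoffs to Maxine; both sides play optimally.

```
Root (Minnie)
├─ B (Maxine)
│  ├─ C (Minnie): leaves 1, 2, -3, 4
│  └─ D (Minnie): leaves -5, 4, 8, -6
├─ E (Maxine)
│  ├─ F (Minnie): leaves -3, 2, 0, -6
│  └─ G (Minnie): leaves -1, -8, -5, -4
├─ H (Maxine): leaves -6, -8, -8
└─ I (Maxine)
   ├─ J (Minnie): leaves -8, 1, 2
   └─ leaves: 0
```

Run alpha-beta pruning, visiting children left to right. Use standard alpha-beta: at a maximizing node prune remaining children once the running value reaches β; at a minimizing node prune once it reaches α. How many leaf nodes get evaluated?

C [α=-∞,β=+∞]: v=-3
D [α=-3,β=+∞]: v=-5 after child 1 ≤ α → α-cutoff, skip 3
B [α=-∞,β=+∞]: v=-3
F [α=-∞,β=-3]: v=-6
G [α=-6,β=-3]: v=-8 after child 2 ≤ α → α-cutoff, skip 2
E [α=-∞,β=-3]: v=-6
H [α=-∞,β=-6]: v=-6 after child 1 ≥ β → β-cutoff, skip 2
J [α=-∞,β=-6]: v=-8
I [α=-∞,β=-6]: v=0
Root [α=-∞,β=+∞]: v=-6
Leaves evaluated: 16 of 23.

16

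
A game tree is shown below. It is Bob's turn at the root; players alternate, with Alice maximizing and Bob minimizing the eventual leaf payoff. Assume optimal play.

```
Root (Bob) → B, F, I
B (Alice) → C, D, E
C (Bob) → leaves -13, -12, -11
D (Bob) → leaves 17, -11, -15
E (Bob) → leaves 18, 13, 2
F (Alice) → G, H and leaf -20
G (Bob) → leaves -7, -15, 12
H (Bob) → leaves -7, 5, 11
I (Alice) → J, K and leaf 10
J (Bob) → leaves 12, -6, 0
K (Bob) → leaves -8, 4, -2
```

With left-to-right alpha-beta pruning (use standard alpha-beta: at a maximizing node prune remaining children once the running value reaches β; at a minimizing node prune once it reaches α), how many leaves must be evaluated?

19

C [α=-∞,β=+∞]: v=-13
D [α=-13,β=+∞]: v=-15
E [α=-13,β=+∞]: v=2
B [α=-∞,β=+∞]: v=2
G [α=-∞,β=2]: v=-15
H [α=-15,β=2]: v=-7
F [α=-∞,β=2]: v=-7
J [α=-∞,β=-7]: v=-6
I [α=-∞,β=-7]: v=-6 after child 1 ≥ β → β-cutoff, skip 2
Root [α=-∞,β=+∞]: v=-7
Leaves evaluated: 19 of 23.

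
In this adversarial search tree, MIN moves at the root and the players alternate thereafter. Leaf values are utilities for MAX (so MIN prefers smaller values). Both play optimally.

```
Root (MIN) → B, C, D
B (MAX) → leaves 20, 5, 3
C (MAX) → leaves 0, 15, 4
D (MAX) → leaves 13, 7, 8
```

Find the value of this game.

B (MAX): max(20, 5, 3) = 20
C (MAX): max(0, 15, 4) = 15
D (MAX): max(13, 7, 8) = 13
Root (MIN): min(20, 15, 13) = 13

13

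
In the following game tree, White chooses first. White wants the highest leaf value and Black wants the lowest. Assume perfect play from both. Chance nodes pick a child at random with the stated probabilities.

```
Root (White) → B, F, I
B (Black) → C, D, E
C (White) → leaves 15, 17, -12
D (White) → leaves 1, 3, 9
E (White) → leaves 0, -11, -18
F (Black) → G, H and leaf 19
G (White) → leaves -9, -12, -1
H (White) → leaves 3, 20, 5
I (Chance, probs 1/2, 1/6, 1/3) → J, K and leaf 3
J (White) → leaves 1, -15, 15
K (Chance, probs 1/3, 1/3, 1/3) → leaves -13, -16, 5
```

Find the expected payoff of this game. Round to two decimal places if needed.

C (White): max(15, 17, -12) = 17
D (White): max(1, 3, 9) = 9
E (White): max(0, -11, -18) = 0
B (Black): min(17, 9, 0) = 0
G (White): max(-9, -12, -1) = -1
H (White): max(3, 20, 5) = 20
F (Black): min(-1, 20, 19) = -1
J (White): max(1, -15, 15) = 15
K (Chance): 1/3·-13 + 1/3·-16 + 1/3·5 = -8
I (Chance): 1/2·15 + 1/6·-8 + 1/3·3 = 7.17
Root (White): max(0, -1, 7.17) = 7.17

7.17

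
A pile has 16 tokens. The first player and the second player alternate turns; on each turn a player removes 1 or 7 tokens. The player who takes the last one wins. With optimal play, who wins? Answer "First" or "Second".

Mark each pile size as W (mover wins) or L (mover loses):
i:   0  1  2  3  4  5  6  7  8  9 10 11 12 13 14 15 16
     L  W  L  W  L  W  L  W  L  W  L  W  L  W  L  W  L
Position 16 is L, so the second player wins.

Second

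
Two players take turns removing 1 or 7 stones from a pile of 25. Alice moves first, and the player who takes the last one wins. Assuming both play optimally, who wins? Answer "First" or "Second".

First

Positions where the player to move wins (W) vs loses (L):
i:   0  1  2  3  4  5  6  7  8  9 10 11 12 13 14 15 16 17 18 19 20 21 22 23 24 25
     L  W  L  W  L  W  L  W  L  W  L  W  L  W  L  W  L  W  L  W  L  W  L  W  L  W
Position 25 is W, so the first player wins.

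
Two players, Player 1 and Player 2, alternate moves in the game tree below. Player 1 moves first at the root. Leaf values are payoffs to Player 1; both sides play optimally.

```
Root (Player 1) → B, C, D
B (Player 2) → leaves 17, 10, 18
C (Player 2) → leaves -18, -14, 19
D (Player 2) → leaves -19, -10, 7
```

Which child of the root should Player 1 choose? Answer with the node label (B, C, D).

B

B (Player 2): min(17, 10, 18) = 10
C (Player 2): min(-18, -14, 19) = -18
D (Player 2): min(-19, -10, 7) = -19
Root (Player 1): max(10, -18, -19) = 10
Player 1 picks the child with the highest value: B (value 10).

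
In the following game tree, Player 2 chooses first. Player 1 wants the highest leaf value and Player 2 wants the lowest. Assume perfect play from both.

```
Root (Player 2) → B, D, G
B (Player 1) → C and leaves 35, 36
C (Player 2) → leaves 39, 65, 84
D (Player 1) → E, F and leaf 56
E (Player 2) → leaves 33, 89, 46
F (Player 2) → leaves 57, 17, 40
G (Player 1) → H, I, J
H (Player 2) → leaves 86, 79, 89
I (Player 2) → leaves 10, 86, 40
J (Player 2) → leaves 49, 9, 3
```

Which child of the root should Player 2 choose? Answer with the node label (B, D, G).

C (Player 2): min(39, 65, 84) = 39
B (Player 1): max(39, 35, 36) = 39
E (Player 2): min(33, 89, 46) = 33
F (Player 2): min(57, 17, 40) = 17
D (Player 1): max(33, 17, 56) = 56
H (Player 2): min(86, 79, 89) = 79
I (Player 2): min(10, 86, 40) = 10
J (Player 2): min(49, 9, 3) = 3
G (Player 1): max(79, 10, 3) = 79
Root (Player 2): min(39, 56, 79) = 39
Player 2 picks the child with the lowest value: B (value 39).

B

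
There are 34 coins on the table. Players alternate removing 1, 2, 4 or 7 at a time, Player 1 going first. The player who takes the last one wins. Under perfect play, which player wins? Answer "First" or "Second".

First

Compute winning (W) and losing (L) positions by backward induction:
i:   0  1  2  3  4  5  6  7  8  9 10 11 12 13 14 15 16 17 18 19 20 21 22 23 24 25 26 27 28 29 30 31 32 33 34
     L  W  W  L  W  W  L  W  W  L  W  W  L  W  W  L  W  W  L  W  W  L  W  W  L  W  W  L  W  W  L  W  W  L  W
Position 34 is W, so the first player wins.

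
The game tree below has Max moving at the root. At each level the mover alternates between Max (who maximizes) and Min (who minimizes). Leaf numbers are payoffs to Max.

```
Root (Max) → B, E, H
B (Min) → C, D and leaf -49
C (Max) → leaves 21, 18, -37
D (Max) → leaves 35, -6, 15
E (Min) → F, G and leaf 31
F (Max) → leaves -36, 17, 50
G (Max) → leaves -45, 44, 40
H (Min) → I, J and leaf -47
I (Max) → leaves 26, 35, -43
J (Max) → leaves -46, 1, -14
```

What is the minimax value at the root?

31

C (Max): max(21, 18, -37) = 21
D (Max): max(35, -6, 15) = 35
B (Min): min(21, 35, -49) = -49
F (Max): max(-36, 17, 50) = 50
G (Max): max(-45, 44, 40) = 44
E (Min): min(50, 44, 31) = 31
I (Max): max(26, 35, -43) = 35
J (Max): max(-46, 1, -14) = 1
H (Min): min(35, 1, -47) = -47
Root (Max): max(-49, 31, -47) = 31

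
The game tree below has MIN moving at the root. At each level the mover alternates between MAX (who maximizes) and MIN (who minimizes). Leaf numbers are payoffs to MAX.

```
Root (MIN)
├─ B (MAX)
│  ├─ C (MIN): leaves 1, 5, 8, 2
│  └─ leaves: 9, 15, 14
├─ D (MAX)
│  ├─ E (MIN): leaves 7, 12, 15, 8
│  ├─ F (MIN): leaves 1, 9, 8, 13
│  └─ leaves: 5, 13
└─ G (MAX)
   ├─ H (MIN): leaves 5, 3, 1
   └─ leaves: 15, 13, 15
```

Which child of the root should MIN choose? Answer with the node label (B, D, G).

D

C (MIN): min(1, 5, 8, 2) = 1
B (MAX): max(1, 9, 15, 14) = 15
E (MIN): min(7, 12, 15, 8) = 7
F (MIN): min(1, 9, 8, 13) = 1
D (MAX): max(7, 1, 5, 13) = 13
H (MIN): min(5, 3, 1) = 1
G (MAX): max(1, 15, 13, 15) = 15
Root (MIN): min(15, 13, 15) = 13
MIN picks the child with the lowest value: D (value 13).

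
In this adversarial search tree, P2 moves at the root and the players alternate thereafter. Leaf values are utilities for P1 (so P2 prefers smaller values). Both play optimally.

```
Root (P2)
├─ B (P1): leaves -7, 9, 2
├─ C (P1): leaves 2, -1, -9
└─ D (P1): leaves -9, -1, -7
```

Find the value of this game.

-1

B (P1): max(-7, 9, 2) = 9
C (P1): max(2, -1, -9) = 2
D (P1): max(-9, -1, -7) = -1
Root (P2): min(9, 2, -1) = -1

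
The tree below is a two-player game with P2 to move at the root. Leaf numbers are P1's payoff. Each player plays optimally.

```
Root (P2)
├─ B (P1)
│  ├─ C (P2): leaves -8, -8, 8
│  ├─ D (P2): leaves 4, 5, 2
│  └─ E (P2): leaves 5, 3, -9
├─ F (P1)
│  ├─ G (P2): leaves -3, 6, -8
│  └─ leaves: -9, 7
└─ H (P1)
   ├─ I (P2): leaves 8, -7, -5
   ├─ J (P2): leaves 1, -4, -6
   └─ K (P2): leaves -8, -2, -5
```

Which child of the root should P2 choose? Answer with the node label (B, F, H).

H

C (P2): min(-8, -8, 8) = -8
D (P2): min(4, 5, 2) = 2
E (P2): min(5, 3, -9) = -9
B (P1): max(-8, 2, -9) = 2
G (P2): min(-3, 6, -8) = -8
F (P1): max(-8, -9, 7) = 7
I (P2): min(8, -7, -5) = -7
J (P2): min(1, -4, -6) = -6
K (P2): min(-8, -2, -5) = -8
H (P1): max(-7, -6, -8) = -6
Root (P2): min(2, 7, -6) = -6
P2 picks the child with the lowest value: H (value -6).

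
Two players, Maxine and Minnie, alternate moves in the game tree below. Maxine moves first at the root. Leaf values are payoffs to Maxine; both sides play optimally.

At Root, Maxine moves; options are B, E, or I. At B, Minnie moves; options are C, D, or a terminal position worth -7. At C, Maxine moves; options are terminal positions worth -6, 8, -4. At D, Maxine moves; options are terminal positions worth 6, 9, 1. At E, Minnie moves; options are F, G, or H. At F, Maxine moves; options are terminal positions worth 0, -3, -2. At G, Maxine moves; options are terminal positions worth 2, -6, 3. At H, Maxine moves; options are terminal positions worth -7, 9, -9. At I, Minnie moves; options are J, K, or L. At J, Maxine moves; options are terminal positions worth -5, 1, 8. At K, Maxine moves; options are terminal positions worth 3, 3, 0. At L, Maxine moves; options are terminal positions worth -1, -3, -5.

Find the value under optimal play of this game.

0

C (Maxine): max(-6, 8, -4) = 8
D (Maxine): max(6, 9, 1) = 9
B (Minnie): min(8, 9, -7) = -7
F (Maxine): max(0, -3, -2) = 0
G (Maxine): max(2, -6, 3) = 3
H (Maxine): max(-7, 9, -9) = 9
E (Minnie): min(0, 3, 9) = 0
J (Maxine): max(-5, 1, 8) = 8
K (Maxine): max(3, 3, 0) = 3
L (Maxine): max(-1, -3, -5) = -1
I (Minnie): min(8, 3, -1) = -1
Root (Maxine): max(-7, 0, -1) = 0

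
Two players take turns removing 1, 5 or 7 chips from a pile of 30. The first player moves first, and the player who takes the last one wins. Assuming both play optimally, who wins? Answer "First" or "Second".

Second

i:   0  1  2  3  4  5  6  7  8  9 10 11 12 13 14 15 16 17 18 19 20 21 22 23 24 25 26 27 28 29 30
     L  W  L  W  L  W  L  W  L  W  L  W  L  W  L  W  L  W  L  W  L  W  L  W  L  W  L  W  L  W  L
Position 30 is L, so the second player wins.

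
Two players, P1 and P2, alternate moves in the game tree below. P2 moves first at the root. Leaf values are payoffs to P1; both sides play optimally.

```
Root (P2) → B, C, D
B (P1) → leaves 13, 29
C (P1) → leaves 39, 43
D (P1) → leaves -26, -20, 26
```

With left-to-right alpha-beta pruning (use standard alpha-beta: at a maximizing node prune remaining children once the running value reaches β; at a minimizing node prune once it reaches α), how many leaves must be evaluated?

B [α=-∞,β=+∞]: v=29
C [α=-∞,β=29]: v=39 after child 1 ≥ β → β-cutoff, skip 1
D [α=-∞,β=29]: v=26
Root [α=-∞,β=+∞]: v=26
Leaves evaluated: 6 of 7.

6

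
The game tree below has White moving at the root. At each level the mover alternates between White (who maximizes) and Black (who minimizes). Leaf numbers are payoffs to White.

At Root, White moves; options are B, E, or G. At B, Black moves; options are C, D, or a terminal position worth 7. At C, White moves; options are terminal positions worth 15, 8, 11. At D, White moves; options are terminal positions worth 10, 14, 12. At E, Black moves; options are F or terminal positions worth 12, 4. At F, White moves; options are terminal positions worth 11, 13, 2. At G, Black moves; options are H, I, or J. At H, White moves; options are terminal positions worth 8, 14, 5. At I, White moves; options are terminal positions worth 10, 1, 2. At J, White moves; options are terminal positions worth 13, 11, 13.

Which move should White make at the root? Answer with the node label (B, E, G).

G

C (White): max(15, 8, 11) = 15
D (White): max(10, 14, 12) = 14
B (Black): min(15, 14, 7) = 7
F (White): max(11, 13, 2) = 13
E (Black): min(13, 12, 4) = 4
H (White): max(8, 14, 5) = 14
I (White): max(10, 1, 2) = 10
J (White): max(13, 11, 13) = 13
G (Black): min(14, 10, 13) = 10
Root (White): max(7, 4, 10) = 10
White picks the child with the highest value: G (value 10).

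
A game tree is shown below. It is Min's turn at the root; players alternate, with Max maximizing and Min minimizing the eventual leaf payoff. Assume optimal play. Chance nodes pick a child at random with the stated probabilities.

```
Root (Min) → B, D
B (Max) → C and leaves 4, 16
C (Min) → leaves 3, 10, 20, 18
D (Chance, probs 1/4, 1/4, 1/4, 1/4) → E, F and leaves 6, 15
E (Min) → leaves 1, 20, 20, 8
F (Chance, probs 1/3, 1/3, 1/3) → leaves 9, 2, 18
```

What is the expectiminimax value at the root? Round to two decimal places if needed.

C (Min): min(3, 10, 20, 18) = 3
B (Max): max(3, 4, 16) = 16
E (Min): min(1, 20, 20, 8) = 1
F (Chance): 1/3·9 + 1/3·2 + 1/3·18 = 9.67
D (Chance): 1/4·1 + 1/4·9.67 + 1/4·6 + 1/4·15 = 7.92
Root (Min): min(16, 7.92) = 7.92

7.92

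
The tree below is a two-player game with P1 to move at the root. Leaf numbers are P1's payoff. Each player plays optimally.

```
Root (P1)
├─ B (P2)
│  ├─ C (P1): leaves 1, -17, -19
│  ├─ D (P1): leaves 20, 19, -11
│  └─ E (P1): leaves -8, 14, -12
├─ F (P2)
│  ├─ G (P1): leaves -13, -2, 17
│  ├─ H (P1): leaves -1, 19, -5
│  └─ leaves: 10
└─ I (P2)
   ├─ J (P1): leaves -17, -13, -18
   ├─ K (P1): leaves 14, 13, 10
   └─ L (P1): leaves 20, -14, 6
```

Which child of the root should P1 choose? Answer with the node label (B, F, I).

F

C (P1): max(1, -17, -19) = 1
D (P1): max(20, 19, -11) = 20
E (P1): max(-8, 14, -12) = 14
B (P2): min(1, 20, 14) = 1
G (P1): max(-13, -2, 17) = 17
H (P1): max(-1, 19, -5) = 19
F (P2): min(17, 19, 10) = 10
J (P1): max(-17, -13, -18) = -13
K (P1): max(14, 13, 10) = 14
L (P1): max(20, -14, 6) = 20
I (P2): min(-13, 14, 20) = -13
Root (P1): max(1, 10, -13) = 10
P1 picks the child with the highest value: F (value 10).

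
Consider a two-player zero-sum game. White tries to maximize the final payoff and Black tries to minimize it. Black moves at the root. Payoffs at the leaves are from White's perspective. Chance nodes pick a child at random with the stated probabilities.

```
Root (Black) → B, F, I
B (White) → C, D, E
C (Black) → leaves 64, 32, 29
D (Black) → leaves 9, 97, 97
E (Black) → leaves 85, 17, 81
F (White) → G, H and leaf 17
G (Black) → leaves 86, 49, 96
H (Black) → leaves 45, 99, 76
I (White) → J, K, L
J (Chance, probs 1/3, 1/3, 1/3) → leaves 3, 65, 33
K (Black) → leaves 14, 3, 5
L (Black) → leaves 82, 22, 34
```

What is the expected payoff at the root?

C (Black): min(64, 32, 29) = 29
D (Black): min(9, 97, 97) = 9
E (Black): min(85, 17, 81) = 17
B (White): max(29, 9, 17) = 29
G (Black): min(86, 49, 96) = 49
H (Black): min(45, 99, 76) = 45
F (White): max(49, 45, 17) = 49
J (Chance): 1/3·3 + 1/3·65 + 1/3·33 = 33.67
K (Black): min(14, 3, 5) = 3
L (Black): min(82, 22, 34) = 22
I (White): max(33.67, 3, 22) = 33.67
Root (Black): min(29, 49, 33.67) = 29

29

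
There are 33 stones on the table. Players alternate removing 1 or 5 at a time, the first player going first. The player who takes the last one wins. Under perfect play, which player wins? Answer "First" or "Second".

First

W/L table (W = player to move can force a win):
i:   0  1  2  3  4  5  6  7  8  9 10 11 12 13 14 15 16 17 18 19 20 21 22 23 24 25 26 27 28 29 30 31 32 33
     L  W  L  W  L  W  L  W  L  W  L  W  L  W  L  W  L  W  L  W  L  W  L  W  L  W  L  W  L  W  L  W  L  W
Position 33 is W, so the first player wins.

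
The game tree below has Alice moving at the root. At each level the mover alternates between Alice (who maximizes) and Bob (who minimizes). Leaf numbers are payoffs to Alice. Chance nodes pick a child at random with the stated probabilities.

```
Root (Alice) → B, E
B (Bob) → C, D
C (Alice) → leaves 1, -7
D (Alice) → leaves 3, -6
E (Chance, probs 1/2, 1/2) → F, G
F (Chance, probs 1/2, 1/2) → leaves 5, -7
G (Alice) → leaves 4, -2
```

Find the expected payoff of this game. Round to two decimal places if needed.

C (Alice): max(1, -7) = 1
D (Alice): max(3, -6) = 3
B (Bob): min(1, 3) = 1
F (Chance): 1/2·5 + 1/2·-7 = -1
G (Alice): max(4, -2) = 4
E (Chance): 1/2·-1 + 1/2·4 = 1.5
Root (Alice): max(1, 1.5) = 1.5

1.5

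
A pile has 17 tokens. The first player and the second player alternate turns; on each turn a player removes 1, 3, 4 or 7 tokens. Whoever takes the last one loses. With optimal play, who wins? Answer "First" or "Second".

Second

Mark each pile size as W (mover wins) or L (mover loses):
i:   0  1  2  3  4  5  6  7  8  9 10 11 12 13 14 15 16 17
     W  L  W  L  W  W  W  W  W  L  W  L  W  W  W  W  W  L
Position 17 is L, so the second player wins.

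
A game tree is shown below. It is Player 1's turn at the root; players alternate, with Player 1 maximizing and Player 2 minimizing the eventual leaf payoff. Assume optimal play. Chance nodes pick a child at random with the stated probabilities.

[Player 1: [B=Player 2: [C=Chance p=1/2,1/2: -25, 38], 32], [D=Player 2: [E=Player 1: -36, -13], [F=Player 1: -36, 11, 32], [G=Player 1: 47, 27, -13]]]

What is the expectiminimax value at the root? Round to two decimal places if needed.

6.5

C (Chance): 1/2·-25 + 1/2·38 = 6.5
B (Player 2): min(6.5, 32) = 6.5
E (Player 1): max(-36, -13) = -13
F (Player 1): max(-36, 11, 32) = 32
G (Player 1): max(47, 27, -13) = 47
D (Player 2): min(-13, 32, 47) = -13
Root (Player 1): max(6.5, -13) = 6.5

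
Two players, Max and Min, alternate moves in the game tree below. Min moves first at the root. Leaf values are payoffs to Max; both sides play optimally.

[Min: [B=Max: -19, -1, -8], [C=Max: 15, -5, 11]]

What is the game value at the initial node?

B (Max): max(-19, -1, -8) = -1
C (Max): max(15, -5, 11) = 15
Root (Min): min(-1, 15) = -1

-1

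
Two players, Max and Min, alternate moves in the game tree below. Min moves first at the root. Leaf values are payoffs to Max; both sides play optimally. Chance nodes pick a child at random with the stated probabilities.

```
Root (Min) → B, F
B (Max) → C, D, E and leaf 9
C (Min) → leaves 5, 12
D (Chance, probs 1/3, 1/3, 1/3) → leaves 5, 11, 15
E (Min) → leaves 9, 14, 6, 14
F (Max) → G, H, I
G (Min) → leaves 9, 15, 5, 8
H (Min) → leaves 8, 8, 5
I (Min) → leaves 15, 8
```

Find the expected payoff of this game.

8

C (Min): min(5, 12) = 5
D (Chance): 1/3·5 + 1/3·11 + 1/3·15 = 10.33
E (Min): min(9, 14, 6, 14) = 6
B (Max): max(5, 10.33, 6, 9) = 10.33
G (Min): min(9, 15, 5, 8) = 5
H (Min): min(8, 8, 5) = 5
I (Min): min(15, 8) = 8
F (Max): max(5, 5, 8) = 8
Root (Min): min(10.33, 8) = 8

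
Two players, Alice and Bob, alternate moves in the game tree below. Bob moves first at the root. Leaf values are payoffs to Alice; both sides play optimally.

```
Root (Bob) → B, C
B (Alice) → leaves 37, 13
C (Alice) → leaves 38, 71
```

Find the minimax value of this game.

B (Alice): max(37, 13) = 37
C (Alice): max(38, 71) = 71
Root (Bob): min(37, 71) = 37

37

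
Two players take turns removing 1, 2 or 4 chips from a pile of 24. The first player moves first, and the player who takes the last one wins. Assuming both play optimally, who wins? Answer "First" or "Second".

Second

i:   0  1  2  3  4  5  6  7  8  9 10 11 12 13 14 15 16 17 18 19 20 21 22 23 24
     L  W  W  L  W  W  L  W  W  L  W  W  L  W  W  L  W  W  L  W  W  L  W  W  L
Position 24 is L, so the second player wins.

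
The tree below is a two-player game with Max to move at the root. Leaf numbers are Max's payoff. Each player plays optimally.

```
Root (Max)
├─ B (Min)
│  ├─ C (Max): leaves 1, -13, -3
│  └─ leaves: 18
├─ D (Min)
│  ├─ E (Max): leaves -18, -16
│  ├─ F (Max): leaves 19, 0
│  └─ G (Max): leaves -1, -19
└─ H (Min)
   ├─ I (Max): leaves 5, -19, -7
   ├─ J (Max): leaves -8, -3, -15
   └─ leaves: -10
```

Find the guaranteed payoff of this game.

1

C (Max): max(1, -13, -3) = 1
B (Min): min(1, 18) = 1
E (Max): max(-18, -16) = -16
F (Max): max(19, 0) = 19
G (Max): max(-1, -19) = -1
D (Min): min(-16, 19, -1) = -16
I (Max): max(5, -19, -7) = 5
J (Max): max(-8, -3, -15) = -3
H (Min): min(5, -3, -10) = -10
Root (Max): max(1, -16, -10) = 1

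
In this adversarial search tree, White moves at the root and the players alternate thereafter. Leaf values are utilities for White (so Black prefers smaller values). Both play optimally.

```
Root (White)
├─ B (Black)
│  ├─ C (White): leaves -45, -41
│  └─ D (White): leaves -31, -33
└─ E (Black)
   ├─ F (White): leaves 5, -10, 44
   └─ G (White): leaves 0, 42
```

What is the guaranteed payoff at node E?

F: max(5, -10, 44) = 44
G: max(0, 42) = 42
E: min(44, 42) = 42

42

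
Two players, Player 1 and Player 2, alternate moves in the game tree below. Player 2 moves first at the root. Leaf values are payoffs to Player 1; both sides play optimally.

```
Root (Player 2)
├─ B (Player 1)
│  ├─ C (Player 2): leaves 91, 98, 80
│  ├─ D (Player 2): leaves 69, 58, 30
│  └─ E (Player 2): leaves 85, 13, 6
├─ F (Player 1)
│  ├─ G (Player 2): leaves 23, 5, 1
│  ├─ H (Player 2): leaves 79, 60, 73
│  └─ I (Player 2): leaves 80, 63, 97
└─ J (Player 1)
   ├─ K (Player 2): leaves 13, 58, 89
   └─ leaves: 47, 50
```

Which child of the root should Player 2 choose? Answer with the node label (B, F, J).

J

C (Player 2): min(91, 98, 80) = 80
D (Player 2): min(69, 58, 30) = 30
E (Player 2): min(85, 13, 6) = 6
B (Player 1): max(80, 30, 6) = 80
G (Player 2): min(23, 5, 1) = 1
H (Player 2): min(79, 60, 73) = 60
I (Player 2): min(80, 63, 97) = 63
F (Player 1): max(1, 60, 63) = 63
K (Player 2): min(13, 58, 89) = 13
J (Player 1): max(13, 47, 50) = 50
Root (Player 2): min(80, 63, 50) = 50
Player 2 picks the child with the lowest value: J (value 50).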